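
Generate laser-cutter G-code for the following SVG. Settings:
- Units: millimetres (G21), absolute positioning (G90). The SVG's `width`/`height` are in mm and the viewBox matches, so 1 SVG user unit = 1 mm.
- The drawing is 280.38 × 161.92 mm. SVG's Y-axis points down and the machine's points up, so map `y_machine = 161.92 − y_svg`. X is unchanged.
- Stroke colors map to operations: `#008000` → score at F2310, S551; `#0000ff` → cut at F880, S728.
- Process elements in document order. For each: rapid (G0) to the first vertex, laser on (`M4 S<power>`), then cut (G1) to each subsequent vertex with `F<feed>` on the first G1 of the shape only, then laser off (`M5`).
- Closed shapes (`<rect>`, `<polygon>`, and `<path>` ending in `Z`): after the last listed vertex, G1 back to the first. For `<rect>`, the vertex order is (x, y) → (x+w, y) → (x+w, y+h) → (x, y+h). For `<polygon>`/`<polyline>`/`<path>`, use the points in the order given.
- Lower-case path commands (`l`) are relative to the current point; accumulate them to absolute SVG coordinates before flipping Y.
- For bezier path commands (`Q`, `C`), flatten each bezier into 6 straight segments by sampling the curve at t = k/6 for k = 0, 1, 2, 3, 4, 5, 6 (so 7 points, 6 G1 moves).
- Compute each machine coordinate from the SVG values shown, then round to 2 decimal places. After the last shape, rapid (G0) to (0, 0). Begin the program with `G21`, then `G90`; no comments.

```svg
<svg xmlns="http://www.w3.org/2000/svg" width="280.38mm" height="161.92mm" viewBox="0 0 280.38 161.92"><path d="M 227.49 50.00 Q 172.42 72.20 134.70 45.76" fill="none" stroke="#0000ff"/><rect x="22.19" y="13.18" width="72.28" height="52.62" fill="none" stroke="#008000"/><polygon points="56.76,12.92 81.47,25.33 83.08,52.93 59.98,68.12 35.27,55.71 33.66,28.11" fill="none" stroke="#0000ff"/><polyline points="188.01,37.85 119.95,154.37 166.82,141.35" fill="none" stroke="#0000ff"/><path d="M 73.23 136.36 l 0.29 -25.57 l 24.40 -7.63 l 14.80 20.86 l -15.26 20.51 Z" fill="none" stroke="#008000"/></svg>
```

G21
G90
G0 X227.49 Y111.92
M4 S728
G1 X209.62 Y105.87 F880
G1 X192.70 Y102.52
G1 X176.76 Y101.88
G1 X161.77 Y103.94
G1 X147.76 Y108.70
G1 X134.70 Y116.16
M5
G0 X22.19 Y148.74
M4 S551
G1 X94.47 Y148.74 F2310
G1 X94.47 Y96.12
G1 X22.19 Y96.12
G1 X22.19 Y148.74
M5
G0 X56.76 Y149.00
M4 S728
G1 X81.47 Y136.59 F880
G1 X83.08 Y108.99
G1 X59.98 Y93.80
G1 X35.27 Y106.21
G1 X33.66 Y133.81
G1 X56.76 Y149.00
M5
G0 X188.01 Y124.07
M4 S728
G1 X119.95 Y7.55 F880
G1 X166.82 Y20.57
M5
G0 X73.23 Y25.56
M4 S551
G1 X73.52 Y51.13 F2310
G1 X97.92 Y58.76
G1 X112.72 Y37.90
G1 X97.46 Y17.39
G1 X73.23 Y25.56
M5
G0 X0.00 Y0.00

viewBox `0 0 280.38 161.92` with mm width/height → 1 unit = 1 mm. Flip: y_m = 161.92 − y_svg.

**Shape 1** — `<path>` quadratic bezier, stroke `#0000ff` → cut (S728, F880). Control points (SVG): P0=(227.49,50.00), P1=(172.42,72.20), P2=(134.70,45.76); sampled at t=k/6. Machine vertices: (227.49,111.92) → (209.62,105.87) → (192.70,102.52) → (176.76,101.88) → (161.77,103.94) → (147.76,108.70) → (134.70,116.16). Open path.

**Shape 2** — `<rect>` rectangle, stroke `#008000` → score (S551, F2310). Machine vertices: (22.19,148.74) → (94.47,148.74) → (94.47,96.12) → (22.19,96.12) → (22.19,148.74). Closed: final G1 returns to the first vertex.

**Shape 3** — `<polygon>` regular polygon, stroke `#0000ff` → cut (S728, F880). Machine vertices: (56.76,149.00) → (81.47,136.59) → (83.08,108.99) → (59.98,93.80) → (35.27,106.21) → (33.66,133.81) → (56.76,149.00). Closed: final G1 returns to the first vertex.

**Shape 4** — `<polyline>` open polyline, stroke `#0000ff` → cut (S728, F880). Machine vertices: (188.01,124.07) → (119.95,7.55) → (166.82,20.57). Open path.

**Shape 5** — `<path>` regular polygon, stroke `#008000` → score (S551, F2310). Machine vertices: (73.23,25.56) → (73.52,51.13) → (97.92,58.76) → (112.72,37.90) → (97.46,17.39) → (73.23,25.56). Closed: final G1 returns to the first vertex.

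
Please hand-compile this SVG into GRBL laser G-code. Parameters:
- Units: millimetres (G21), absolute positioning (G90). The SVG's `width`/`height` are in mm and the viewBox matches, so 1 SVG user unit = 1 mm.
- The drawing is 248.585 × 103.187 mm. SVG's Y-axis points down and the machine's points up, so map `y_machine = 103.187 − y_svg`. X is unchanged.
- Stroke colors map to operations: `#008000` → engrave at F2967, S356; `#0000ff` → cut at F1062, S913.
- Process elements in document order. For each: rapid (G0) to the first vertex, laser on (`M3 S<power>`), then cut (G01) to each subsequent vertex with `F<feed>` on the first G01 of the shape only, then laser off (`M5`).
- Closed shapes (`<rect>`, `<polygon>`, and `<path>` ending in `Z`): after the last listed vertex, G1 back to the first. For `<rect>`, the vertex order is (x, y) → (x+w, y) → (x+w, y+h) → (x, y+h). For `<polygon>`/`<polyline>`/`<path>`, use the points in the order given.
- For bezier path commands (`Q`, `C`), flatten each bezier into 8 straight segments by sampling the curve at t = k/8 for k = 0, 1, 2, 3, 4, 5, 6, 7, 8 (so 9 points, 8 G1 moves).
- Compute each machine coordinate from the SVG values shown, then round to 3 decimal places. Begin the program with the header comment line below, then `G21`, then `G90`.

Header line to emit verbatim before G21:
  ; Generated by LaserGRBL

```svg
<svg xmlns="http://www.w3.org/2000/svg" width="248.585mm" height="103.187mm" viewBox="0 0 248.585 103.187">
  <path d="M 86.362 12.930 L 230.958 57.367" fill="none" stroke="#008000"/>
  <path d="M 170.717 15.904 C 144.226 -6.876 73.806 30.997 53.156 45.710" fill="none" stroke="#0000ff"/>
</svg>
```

; Generated by LaserGRBL
G21
G90
G0 X86.362 Y90.257
M3 S356
G01 X230.958 Y45.820 F2967
M5
G0 X170.717 Y87.283
M3 S913
G01 X158.907 Y93.146 F1062
G01 X144.076 Y94.305
G01 X127.323 Y91.742
G01 X109.746 Y86.440
G01 X92.443 Y79.380
G01 X76.511 Y71.545
G01 X63.050 Y63.916
G01 X53.156 Y57.477
M5

viewBox `0 0 248.585 103.187` with mm width/height → 1 unit = 1 mm. Flip: y_m = 103.187 − y_svg.

**Shape 1** — `<path>` line segment, stroke `#008000` → engrave (S356, F2967). Machine vertices: (86.362,90.257) → (230.958,45.820). Open path.

**Shape 2** — `<path>` cubic bezier, stroke `#0000ff` → cut (S913, F1062). Control points (SVG): P0=(170.717,15.904), P1=(144.226,-6.876), P2=(73.806,30.997), P3=(53.156,45.710); sampled at t=k/8. Machine vertices: (170.717,87.283) → (158.907,93.146) → (144.076,94.305) → (127.323,91.742) → (109.746,86.440) → (92.443,79.380) → (76.511,71.545) → (63.050,63.916) → (53.156,57.477). Open path.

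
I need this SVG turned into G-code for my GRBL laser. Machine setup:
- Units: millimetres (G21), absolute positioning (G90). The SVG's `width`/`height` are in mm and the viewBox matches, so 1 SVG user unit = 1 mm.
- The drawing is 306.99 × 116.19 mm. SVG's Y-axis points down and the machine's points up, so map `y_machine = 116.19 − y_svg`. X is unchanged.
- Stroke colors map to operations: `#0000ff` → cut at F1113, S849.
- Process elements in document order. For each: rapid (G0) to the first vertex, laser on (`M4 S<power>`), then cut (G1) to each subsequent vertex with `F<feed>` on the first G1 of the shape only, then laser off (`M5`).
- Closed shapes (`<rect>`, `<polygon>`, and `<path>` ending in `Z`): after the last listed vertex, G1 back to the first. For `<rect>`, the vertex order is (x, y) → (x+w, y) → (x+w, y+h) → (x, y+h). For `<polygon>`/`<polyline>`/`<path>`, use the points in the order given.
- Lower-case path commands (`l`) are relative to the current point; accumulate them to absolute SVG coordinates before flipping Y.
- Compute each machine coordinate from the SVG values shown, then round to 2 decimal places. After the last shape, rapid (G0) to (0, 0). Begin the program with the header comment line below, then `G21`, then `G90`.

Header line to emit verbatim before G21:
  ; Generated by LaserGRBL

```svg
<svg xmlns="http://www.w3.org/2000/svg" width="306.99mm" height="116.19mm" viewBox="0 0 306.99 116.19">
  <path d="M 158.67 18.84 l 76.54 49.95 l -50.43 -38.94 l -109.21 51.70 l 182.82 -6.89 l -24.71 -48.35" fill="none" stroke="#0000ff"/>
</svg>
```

; Generated by LaserGRBL
G21
G90
G0 X158.67 Y97.35
M4 S849
G1 X235.21 Y47.40 F1113
G1 X184.78 Y86.34
G1 X75.57 Y34.64
G1 X258.39 Y41.53
G1 X233.68 Y89.88
M5
G0 X0.00 Y0.00

viewBox `0 0 306.99 116.19` with mm width/height → 1 unit = 1 mm. Flip: y_m = 116.19 − y_svg.

**Shape 1** — `<path>` open polyline, stroke `#0000ff` → cut (S849, F1113). Machine vertices: (158.67,97.35) → (235.21,47.40) → (184.78,86.34) → (75.57,34.64) → (258.39,41.53) → (233.68,89.88). Open path.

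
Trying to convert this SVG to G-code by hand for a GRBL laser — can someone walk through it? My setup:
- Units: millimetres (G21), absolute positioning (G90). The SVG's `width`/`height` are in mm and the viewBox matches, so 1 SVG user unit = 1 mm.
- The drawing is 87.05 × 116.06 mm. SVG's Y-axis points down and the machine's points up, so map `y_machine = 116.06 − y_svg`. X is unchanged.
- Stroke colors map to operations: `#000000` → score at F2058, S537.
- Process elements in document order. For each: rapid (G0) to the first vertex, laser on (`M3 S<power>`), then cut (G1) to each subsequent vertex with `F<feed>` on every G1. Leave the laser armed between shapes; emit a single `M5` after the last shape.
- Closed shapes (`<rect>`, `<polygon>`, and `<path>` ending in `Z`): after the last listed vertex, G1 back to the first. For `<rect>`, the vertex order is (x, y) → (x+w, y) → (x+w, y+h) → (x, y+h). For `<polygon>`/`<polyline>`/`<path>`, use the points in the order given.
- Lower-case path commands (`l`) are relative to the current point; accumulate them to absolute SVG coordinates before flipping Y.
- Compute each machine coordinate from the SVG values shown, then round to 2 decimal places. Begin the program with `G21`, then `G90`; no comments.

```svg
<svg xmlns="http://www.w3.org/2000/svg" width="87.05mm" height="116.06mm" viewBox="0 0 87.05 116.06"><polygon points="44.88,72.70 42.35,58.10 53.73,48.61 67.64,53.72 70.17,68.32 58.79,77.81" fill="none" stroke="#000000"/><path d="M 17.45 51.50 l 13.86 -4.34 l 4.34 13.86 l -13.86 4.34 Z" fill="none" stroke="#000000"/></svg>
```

G21
G90
G0 X44.88 Y43.36
M3 S537
G1 X42.35 Y57.96 F2058
G1 X53.73 Y67.45 F2058
G1 X67.64 Y62.34 F2058
G1 X70.17 Y47.74 F2058
G1 X58.79 Y38.25 F2058
G1 X44.88 Y43.36 F2058
G0 X17.45 Y64.56
M3 S537
G1 X31.31 Y68.90 F2058
G1 X35.65 Y55.04 F2058
G1 X21.79 Y50.70 F2058
G1 X17.45 Y64.56 F2058
M5

viewBox `0 0 87.05 116.06` with mm width/height → 1 unit = 1 mm. Flip: y_m = 116.06 − y_svg.

**Shape 1** — `<polygon>` regular polygon, stroke `#000000` → score (S537, F2058). Machine vertices: (44.88,43.36) → (42.35,57.96) → (53.73,67.45) → (67.64,62.34) → (70.17,47.74) → (58.79,38.25) → (44.88,43.36). Closed: final G1 returns to the first vertex.

**Shape 2** — `<path>` regular polygon, stroke `#000000` → score (S537, F2058). Machine vertices: (17.45,64.56) → (31.31,68.90) → (35.65,55.04) → (21.79,50.70) → (17.45,64.56). Closed: final G1 returns to the first vertex.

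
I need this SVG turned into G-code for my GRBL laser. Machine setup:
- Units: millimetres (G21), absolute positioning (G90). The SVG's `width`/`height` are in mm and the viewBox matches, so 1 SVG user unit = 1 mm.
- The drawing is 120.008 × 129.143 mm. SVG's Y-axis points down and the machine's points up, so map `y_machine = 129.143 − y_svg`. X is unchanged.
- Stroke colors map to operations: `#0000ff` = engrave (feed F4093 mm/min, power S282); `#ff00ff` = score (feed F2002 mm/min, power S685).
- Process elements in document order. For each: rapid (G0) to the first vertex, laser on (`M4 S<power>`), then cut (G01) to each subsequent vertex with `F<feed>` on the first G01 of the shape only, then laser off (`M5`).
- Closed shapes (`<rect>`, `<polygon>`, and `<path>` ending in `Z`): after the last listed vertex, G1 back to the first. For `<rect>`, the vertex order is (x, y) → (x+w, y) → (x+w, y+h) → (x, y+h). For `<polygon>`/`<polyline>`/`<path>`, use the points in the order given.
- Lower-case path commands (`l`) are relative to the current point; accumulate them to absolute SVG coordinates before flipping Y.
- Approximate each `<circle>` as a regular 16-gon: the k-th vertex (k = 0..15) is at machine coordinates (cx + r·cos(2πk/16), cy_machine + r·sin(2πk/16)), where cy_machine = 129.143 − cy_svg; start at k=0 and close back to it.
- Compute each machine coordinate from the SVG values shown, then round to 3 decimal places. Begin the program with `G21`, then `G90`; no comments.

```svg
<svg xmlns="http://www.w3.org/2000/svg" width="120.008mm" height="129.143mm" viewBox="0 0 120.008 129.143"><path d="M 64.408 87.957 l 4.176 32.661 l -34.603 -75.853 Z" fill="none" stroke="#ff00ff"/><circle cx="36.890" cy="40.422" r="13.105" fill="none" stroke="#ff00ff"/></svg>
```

G21
G90
G0 X64.408 Y41.186
M4 S685
G01 X68.584 Y8.525 F2002
G01 X33.981 Y84.378
G01 X64.408 Y41.186
M5
G0 X49.995 Y88.721
M4 S685
G01 X48.997 Y93.736 F2002
G01 X46.157 Y97.988
G01 X41.905 Y100.828
G01 X36.890 Y101.826
G01 X31.875 Y100.828
G01 X27.623 Y97.988
G01 X24.783 Y93.736
G01 X23.785 Y88.721
G01 X24.783 Y83.706
G01 X27.623 Y79.454
G01 X31.875 Y76.614
G01 X36.890 Y75.616
G01 X41.905 Y76.614
G01 X46.157 Y79.454
G01 X48.997 Y83.706
G01 X49.995 Y88.721
M5

Since the viewBox matches the mm dimensions, user units are millimetres directly. The only transform is the Y-flip y_m = 129.143 − y_svg.

Shape 1 is a closed polygon drawn with `<path>`. Its stroke #ff00ff means score at S685, F2002. After flipping Y the toolpath is (64.408,41.186) → (68.584,8.525) → (33.981,84.378) → (64.408,41.186), returning to the start.

Shape 2 is a circle drawn with `<circle>`. Its stroke #ff00ff means score at S685, F2002. After flipping Y the toolpath is (49.995,88.721) → (48.997,93.736) → (46.157,97.988) → (41.905,100.828) → (36.890,101.826) → (31.875,100.828) → (27.623,97.988) → (24.783,93.736) → (23.785,88.721) → (24.783,83.706) → (27.623,79.454) → (31.875,76.614) → (36.890,75.616) → (41.905,76.614) → (46.157,79.454) → (48.997,83.706) → (49.995,88.721), returning to the start.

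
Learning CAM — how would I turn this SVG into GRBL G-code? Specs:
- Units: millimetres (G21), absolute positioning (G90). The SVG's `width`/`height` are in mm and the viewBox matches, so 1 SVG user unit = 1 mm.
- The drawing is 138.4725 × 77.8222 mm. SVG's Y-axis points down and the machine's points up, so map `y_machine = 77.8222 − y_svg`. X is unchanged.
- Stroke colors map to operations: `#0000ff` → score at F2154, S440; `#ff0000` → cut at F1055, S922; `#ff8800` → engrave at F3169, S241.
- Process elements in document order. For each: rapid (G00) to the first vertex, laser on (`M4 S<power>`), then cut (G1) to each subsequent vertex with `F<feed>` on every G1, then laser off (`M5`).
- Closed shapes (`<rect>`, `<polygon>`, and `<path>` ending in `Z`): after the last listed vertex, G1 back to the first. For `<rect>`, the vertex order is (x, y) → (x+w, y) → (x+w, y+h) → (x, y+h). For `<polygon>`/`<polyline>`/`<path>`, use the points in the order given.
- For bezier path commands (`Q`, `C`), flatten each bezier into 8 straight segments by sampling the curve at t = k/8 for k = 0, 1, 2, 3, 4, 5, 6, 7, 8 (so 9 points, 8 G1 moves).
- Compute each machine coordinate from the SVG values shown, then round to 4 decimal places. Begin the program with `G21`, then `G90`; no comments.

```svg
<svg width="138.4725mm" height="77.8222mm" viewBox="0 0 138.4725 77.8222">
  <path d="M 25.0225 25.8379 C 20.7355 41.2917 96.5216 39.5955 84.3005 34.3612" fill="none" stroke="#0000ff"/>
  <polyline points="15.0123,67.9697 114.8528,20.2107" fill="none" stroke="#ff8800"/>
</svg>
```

viewBox `0 0 138.4725 77.8222` with mm width/height → 1 unit = 1 mm. Flip: y_m = 77.8222 − y_svg.

**Shape 1** — `<path>` cubic bezier, stroke `#0000ff` → score (S440, F2154). Control points (SVG): P0=(25.0225,25.8379), P1=(20.7355,41.2917), P2=(96.5216,39.5955), P3=(84.3005,34.3612); sampled at t=k/8. Machine vertices: (25.0225,51.9843) → (26.8400,46.9664) → (34.1947,43.3969) → (45.1169,41.1161) → (57.6368,39.9646) → (69.7848,39.7829) → (79.5912,40.4114) → (85.0864,41.6906) → (84.3005,43.4610). Open path.

**Shape 2** — `<polyline>` line segment, stroke `#ff8800` → engrave (S241, F3169). Machine vertices: (15.0123,9.8525) → (114.8528,57.6115). Open path.

G21
G90
G00 X25.0225 Y51.9843
M4 S440
G1 X26.8400 Y46.9664 F2154
G1 X34.1947 Y43.3969 F2154
G1 X45.1169 Y41.1161 F2154
G1 X57.6368 Y39.9646 F2154
G1 X69.7848 Y39.7829 F2154
G1 X79.5912 Y40.4114 F2154
G1 X85.0864 Y41.6906 F2154
G1 X84.3005 Y43.4610 F2154
M5
G00 X15.0123 Y9.8525
M4 S241
G1 X114.8528 Y57.6115 F3169
M5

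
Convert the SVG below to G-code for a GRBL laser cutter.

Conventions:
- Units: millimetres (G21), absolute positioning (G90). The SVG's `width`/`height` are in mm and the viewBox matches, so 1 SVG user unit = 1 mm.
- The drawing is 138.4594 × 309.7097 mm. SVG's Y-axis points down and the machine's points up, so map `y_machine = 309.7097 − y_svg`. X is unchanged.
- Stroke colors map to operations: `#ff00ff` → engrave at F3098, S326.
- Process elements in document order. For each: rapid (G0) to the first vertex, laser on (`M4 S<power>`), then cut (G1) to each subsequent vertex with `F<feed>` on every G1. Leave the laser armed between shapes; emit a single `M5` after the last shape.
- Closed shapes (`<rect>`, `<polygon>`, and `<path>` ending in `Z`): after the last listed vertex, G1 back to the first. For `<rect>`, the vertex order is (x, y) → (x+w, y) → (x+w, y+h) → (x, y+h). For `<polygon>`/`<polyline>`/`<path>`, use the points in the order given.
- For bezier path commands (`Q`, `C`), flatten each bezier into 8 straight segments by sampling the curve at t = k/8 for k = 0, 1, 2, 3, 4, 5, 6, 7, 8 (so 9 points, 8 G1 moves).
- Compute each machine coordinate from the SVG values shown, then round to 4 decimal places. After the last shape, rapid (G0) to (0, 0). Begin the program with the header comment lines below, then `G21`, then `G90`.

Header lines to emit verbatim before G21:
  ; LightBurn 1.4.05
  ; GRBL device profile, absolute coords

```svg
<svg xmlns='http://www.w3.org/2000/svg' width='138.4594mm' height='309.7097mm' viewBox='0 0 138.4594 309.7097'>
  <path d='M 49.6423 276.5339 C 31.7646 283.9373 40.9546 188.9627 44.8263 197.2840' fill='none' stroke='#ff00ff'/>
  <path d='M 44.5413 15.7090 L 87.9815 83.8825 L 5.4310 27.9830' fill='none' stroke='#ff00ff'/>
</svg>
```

; LightBurn 1.4.05
; GRBL device profile, absolute coords
G21
G90
G0 X49.6423 Y33.1758
M4 S326
G1 X44.1437 Y34.7968 F3098
G1 X40.8032 Y43.6055 F3098
G1 X39.2412 Y57.1916 F3098
G1 X39.0783 Y73.1450 F3098
G1 X39.9348 Y89.0553 F3098
G1 X41.4314 Y102.5123 F3098
G1 X43.1884 Y111.1059 F3098
G1 X44.8263 Y112.4257 F3098
G0 X44.5413 Y294.0007
M4 S326
G1 X87.9815 Y225.8272 F3098
G1 X5.4310 Y281.7267 F3098
M5
G0 X0.0000 Y0.0000

1 u = 1 mm; y_m = 309.7097 − y.

[1] `<path>` cubic bezier, #ff00ff→engrave S326 F3098: (49.6423,33.1758) → (44.1437,34.7968) → (40.8032,43.6055) → (39.2412,57.1916) → (39.0783,73.1450) → (39.9348,89.0553) → (41.4314,102.5123) → (43.1884,111.1059) → (44.8263,112.4257)

[2] `<path>` open polyline, #ff00ff→engrave S326 F3098: (44.5413,294.0007) → (87.9815,225.8272) → (5.4310,281.7267)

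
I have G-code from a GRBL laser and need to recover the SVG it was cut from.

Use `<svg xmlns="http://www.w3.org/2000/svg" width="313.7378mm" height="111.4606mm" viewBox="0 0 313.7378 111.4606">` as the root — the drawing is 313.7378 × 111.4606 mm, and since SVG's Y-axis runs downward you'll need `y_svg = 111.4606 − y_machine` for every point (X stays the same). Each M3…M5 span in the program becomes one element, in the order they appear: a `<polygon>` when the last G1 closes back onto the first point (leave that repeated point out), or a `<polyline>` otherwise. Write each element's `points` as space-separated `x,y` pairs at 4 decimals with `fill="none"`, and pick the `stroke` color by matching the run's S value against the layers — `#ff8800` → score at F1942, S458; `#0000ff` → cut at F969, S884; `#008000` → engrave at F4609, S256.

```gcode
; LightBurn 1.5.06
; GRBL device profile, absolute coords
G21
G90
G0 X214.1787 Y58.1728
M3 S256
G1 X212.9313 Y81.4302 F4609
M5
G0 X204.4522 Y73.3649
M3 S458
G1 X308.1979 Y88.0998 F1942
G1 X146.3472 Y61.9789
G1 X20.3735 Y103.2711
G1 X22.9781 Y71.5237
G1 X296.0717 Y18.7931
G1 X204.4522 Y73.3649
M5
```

<svg xmlns="http://www.w3.org/2000/svg" width="313.7378mm" height="111.4606mm" viewBox="0 0 313.7378 111.4606">
  <polyline points="214.1787,53.2878 212.9313,30.0304" fill="none" stroke="#008000"/>
  <polygon points="204.4522,38.0957 308.1979,23.3608 146.3472,49.4817 20.3735,8.1895 22.9781,39.9369 296.0717,92.6675" fill="none" stroke="#ff8800"/>
</svg>

y_svg = 111.4606 − y_m.

[1] S256→`#008000` (engrave); open run; points: 214.1787,53.2878 212.9313,30.0304

[2] S458→`#ff8800` (score); closed run; points: 204.4522,38.0957 308.1979,23.3608 146.3472,49.4817 20.3735,8.1895 22.9781,39.9369 296.0717,92.6675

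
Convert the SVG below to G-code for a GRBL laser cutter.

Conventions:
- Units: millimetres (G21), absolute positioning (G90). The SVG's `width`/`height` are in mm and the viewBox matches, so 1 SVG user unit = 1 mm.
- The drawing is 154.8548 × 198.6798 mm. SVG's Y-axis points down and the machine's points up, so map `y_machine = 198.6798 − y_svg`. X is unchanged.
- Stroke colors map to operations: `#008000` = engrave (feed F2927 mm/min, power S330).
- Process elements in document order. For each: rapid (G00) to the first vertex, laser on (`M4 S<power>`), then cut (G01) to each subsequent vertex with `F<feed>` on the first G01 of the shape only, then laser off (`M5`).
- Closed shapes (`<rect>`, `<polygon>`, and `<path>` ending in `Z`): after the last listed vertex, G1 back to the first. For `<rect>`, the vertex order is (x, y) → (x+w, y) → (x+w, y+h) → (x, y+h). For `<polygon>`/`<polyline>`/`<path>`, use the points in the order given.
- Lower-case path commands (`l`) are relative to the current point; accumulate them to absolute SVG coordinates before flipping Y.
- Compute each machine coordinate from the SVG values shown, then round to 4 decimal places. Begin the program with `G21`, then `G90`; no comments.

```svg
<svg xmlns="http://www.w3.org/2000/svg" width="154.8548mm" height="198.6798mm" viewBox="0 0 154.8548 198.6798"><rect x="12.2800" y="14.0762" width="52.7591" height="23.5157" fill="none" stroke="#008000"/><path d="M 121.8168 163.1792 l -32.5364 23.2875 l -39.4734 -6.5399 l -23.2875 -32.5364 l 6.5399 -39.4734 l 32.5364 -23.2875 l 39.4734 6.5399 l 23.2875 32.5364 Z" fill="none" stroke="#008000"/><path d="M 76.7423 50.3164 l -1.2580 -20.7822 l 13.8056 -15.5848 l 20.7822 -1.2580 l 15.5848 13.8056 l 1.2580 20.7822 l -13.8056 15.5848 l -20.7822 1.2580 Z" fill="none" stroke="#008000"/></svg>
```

viewBox `0 0 154.8548 198.6798` with mm width/height → 1 unit = 1 mm. Flip: y_m = 198.6798 − y_svg.

**Shape 1** — `<rect>` rectangle, stroke `#008000` → engrave (S330, F2927). Machine vertices: (12.2800,184.6036) → (65.0391,184.6036) → (65.0391,161.0879) → (12.2800,161.0879) → (12.2800,184.6036). Closed: final G1 returns to the first vertex.

**Shape 2** — `<path>` regular polygon, stroke `#008000` → engrave (S330, F2927). Machine vertices: (121.8168,35.5006) → (89.2804,12.2131) → (49.8070,18.7530) → (26.5195,51.2894) → (33.0594,90.7628) → (65.5958,114.0503) → (105.0692,107.5104) → (128.3567,74.9740) → (121.8168,35.5006). Closed: final G1 returns to the first vertex.

**Shape 3** — `<path>` regular polygon, stroke `#008000` → engrave (S330, F2927). Machine vertices: (76.7423,148.3634) → (75.4843,169.1456) → (89.2899,184.7304) → (110.0721,185.9884) → (125.6569,172.1828) → (126.9149,151.4006) → (113.1093,135.8158) → (92.3271,134.5578) → (76.7423,148.3634). Closed: final G1 returns to the first vertex.

G21
G90
G00 X12.2800 Y184.6036
M4 S330
G01 X65.0391 Y184.6036 F2927
G01 X65.0391 Y161.0879
G01 X12.2800 Y161.0879
G01 X12.2800 Y184.6036
M5
G00 X121.8168 Y35.5006
M4 S330
G01 X89.2804 Y12.2131 F2927
G01 X49.8070 Y18.7530
G01 X26.5195 Y51.2894
G01 X33.0594 Y90.7628
G01 X65.5958 Y114.0503
G01 X105.0692 Y107.5104
G01 X128.3567 Y74.9740
G01 X121.8168 Y35.5006
M5
G00 X76.7423 Y148.3634
M4 S330
G01 X75.4843 Y169.1456 F2927
G01 X89.2899 Y184.7304
G01 X110.0721 Y185.9884
G01 X125.6569 Y172.1828
G01 X126.9149 Y151.4006
G01 X113.1093 Y135.8158
G01 X92.3271 Y134.5578
G01 X76.7423 Y148.3634
M5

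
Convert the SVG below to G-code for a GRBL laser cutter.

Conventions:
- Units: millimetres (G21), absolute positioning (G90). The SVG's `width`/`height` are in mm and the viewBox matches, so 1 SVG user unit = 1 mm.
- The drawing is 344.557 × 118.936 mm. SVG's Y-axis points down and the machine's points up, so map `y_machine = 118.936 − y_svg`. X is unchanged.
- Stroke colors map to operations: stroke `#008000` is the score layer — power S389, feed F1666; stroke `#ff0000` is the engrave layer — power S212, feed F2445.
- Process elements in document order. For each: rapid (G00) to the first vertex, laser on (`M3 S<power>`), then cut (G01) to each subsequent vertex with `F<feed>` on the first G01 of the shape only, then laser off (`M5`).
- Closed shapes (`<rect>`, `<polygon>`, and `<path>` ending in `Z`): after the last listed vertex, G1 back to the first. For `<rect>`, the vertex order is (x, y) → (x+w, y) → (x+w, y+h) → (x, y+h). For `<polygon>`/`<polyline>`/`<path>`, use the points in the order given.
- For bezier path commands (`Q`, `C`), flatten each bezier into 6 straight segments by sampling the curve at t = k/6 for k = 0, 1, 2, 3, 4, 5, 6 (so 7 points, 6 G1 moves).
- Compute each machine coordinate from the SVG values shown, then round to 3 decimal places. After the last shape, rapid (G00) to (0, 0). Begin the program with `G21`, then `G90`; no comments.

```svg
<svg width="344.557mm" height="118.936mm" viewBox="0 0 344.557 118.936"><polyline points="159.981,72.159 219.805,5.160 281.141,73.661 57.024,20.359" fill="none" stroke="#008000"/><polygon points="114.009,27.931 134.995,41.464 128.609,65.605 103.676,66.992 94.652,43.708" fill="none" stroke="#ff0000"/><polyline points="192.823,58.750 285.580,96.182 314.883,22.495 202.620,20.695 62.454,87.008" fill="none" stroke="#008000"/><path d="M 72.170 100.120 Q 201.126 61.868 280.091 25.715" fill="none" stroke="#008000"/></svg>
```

viewBox `0 0 344.557 118.936` with mm width/height → 1 unit = 1 mm. Flip: y_m = 118.936 − y_svg.

**Shape 1** — `<polyline>` open polyline, stroke `#008000` → score (S389, F1666). Machine vertices: (159.981,46.777) → (219.805,113.776) → (281.141,45.275) → (57.024,98.577). Open path.

**Shape 2** — `<polygon>` regular polygon, stroke `#ff0000` → engrave (S212, F2445). Machine vertices: (114.009,91.005) → (134.995,77.472) → (128.609,53.331) → (103.676,51.944) → (94.652,75.228) → (114.009,91.005). Closed: final G1 returns to the first vertex.

**Shape 3** — `<polyline>` open polyline, stroke `#008000` → score (S389, F1666). Machine vertices: (192.823,60.186) → (285.580,22.754) → (314.883,96.441) → (202.620,98.241) → (62.454,31.928). Open path.

**Shape 4** — `<path>` quadratic bezier, stroke `#008000` → score (S389, F1666). Control points (SVG): P0=(72.170,100.120), P1=(201.126,61.868), P2=(280.091,25.715); sampled at t=k/6. Machine vertices: (72.170,18.816) → (113.767,31.508) → (152.586,44.084) → (188.628,56.543) → (221.893,68.886) → (252.381,81.112) → (280.091,93.221). Open path.

G21
G90
G00 X159.981 Y46.777
M3 S389
G01 X219.805 Y113.776 F1666
G01 X281.141 Y45.275
G01 X57.024 Y98.577
M5
G00 X114.009 Y91.005
M3 S212
G01 X134.995 Y77.472 F2445
G01 X128.609 Y53.331
G01 X103.676 Y51.944
G01 X94.652 Y75.228
G01 X114.009 Y91.005
M5
G00 X192.823 Y60.186
M3 S389
G01 X285.580 Y22.754 F1666
G01 X314.883 Y96.441
G01 X202.620 Y98.241
G01 X62.454 Y31.928
M5
G00 X72.170 Y18.816
M3 S389
G01 X113.767 Y31.508 F1666
G01 X152.586 Y44.084
G01 X188.628 Y56.543
G01 X221.893 Y68.886
G01 X252.381 Y81.112
G01 X280.091 Y93.221
M5
G00 X0.000 Y0.000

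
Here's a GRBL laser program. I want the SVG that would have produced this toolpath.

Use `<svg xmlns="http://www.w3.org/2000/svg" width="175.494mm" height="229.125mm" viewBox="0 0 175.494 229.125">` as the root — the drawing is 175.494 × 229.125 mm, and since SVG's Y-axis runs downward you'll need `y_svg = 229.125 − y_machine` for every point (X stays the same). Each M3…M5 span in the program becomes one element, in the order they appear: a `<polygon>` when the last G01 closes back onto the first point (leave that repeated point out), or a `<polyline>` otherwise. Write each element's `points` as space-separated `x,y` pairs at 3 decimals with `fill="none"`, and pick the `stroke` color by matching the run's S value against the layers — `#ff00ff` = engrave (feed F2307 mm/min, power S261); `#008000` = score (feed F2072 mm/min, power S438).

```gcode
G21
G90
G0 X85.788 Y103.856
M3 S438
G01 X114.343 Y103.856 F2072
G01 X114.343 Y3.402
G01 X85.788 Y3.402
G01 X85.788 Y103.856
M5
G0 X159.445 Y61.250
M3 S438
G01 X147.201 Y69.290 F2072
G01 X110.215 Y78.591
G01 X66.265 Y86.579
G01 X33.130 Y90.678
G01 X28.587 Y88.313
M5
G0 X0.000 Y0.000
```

<svg xmlns="http://www.w3.org/2000/svg" width="175.494mm" height="229.125mm" viewBox="0 0 175.494 229.125">
  <polygon points="85.788,125.269 114.343,125.269 114.343,225.723 85.788,225.723" fill="none" stroke="#008000"/>
  <polyline points="159.445,167.875 147.201,159.835 110.215,150.534 66.265,142.546 33.130,138.447 28.587,140.812" fill="none" stroke="#008000"/>
</svg>

y_svg = 229.125 − y_m. Every run uses S438, so all elements get stroke `#008000` (score).

[1] closed run; points: 85.788,125.269 114.343,125.269 114.343,225.723 85.788,225.723

[2] open run; points: 159.445,167.875 147.201,159.835 110.215,150.534 66.265,142.546 33.130,138.447 28.587,140.812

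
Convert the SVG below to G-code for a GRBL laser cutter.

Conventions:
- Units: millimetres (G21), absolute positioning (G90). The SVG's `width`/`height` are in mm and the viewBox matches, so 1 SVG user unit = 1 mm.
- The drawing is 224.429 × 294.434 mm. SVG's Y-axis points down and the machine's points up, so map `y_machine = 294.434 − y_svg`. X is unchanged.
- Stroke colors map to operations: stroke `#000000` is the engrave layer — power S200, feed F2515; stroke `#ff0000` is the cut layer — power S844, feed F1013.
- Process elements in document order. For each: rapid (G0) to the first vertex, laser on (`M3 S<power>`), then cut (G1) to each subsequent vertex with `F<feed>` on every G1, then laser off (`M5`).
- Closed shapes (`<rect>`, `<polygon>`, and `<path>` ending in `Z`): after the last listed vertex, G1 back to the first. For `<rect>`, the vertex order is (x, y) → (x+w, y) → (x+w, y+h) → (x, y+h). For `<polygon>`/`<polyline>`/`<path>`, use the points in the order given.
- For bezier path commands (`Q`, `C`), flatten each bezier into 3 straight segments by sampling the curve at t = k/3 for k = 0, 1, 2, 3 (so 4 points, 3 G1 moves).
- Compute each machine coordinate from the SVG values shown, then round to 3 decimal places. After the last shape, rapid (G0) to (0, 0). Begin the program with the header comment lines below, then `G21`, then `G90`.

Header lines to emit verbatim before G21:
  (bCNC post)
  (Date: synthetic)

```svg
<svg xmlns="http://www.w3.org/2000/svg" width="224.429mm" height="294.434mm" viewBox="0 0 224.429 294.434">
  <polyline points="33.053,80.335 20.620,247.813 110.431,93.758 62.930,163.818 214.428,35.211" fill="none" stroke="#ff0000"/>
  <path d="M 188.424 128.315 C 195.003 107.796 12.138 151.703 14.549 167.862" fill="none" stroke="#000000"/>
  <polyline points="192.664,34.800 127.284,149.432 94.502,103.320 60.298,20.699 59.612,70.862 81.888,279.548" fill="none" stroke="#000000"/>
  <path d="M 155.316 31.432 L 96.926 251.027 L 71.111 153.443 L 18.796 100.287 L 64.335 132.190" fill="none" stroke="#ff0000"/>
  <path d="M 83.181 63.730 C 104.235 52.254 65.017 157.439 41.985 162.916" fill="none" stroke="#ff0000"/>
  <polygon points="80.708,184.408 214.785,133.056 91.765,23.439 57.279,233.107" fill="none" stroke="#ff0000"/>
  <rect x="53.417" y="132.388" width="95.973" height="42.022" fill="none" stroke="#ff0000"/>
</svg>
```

1 u = 1 mm; y_m = 294.434 − y.

[1] `<polyline>` open polyline, #ff0000→cut S844 F1013: (33.053,214.099) → (20.620,46.621) → (110.431,200.676) → (62.930,130.616) → (214.428,259.223)

[2] `<path>` cubic bezier, #000000→engrave S200 F2515: (188.424,166.119) → (145.734,168.577) → (60.018,148.566) → (14.549,126.572)

[3] `<polyline>` open polyline, #000000→engrave S200 F2515: (192.664,259.634) → (127.284,145.002) → (94.502,191.114) → (60.298,273.735) → (59.612,223.572) → (81.888,14.886)

[4] `<path>` open polyline, #ff0000→cut S844 F1013: (155.316,263.002) → (96.926,43.407) → (71.111,140.991) → (18.796,194.147) → (64.335,162.244)

[5] `<path>` cubic bezier, #ff0000→cut S844 F1013: (83.181,230.704) → (86.976,211.307) → (67.581,162.217) → (41.985,131.518)

[6] `<polygon>` closed polygon, #ff0000→cut S844 F1013: (80.708,110.026) → (214.785,161.378) → (91.765,270.995) → (57.279,61.327) → (80.708,110.026) (closed)

[7] `<rect>` rectangle, #ff0000→cut S844 F1013: (53.417,162.046) → (149.390,162.046) → (149.390,120.024) → (53.417,120.024) → (53.417,162.046) (closed)

(bCNC post)
(Date: synthetic)
G21
G90
G0 X33.053 Y214.099
M3 S844
G1 X20.620 Y46.621 F1013
G1 X110.431 Y200.676 F1013
G1 X62.930 Y130.616 F1013
G1 X214.428 Y259.223 F1013
M5
G0 X188.424 Y166.119
M3 S200
G1 X145.734 Y168.577 F2515
G1 X60.018 Y148.566 F2515
G1 X14.549 Y126.572 F2515
M5
G0 X192.664 Y259.634
M3 S200
G1 X127.284 Y145.002 F2515
G1 X94.502 Y191.114 F2515
G1 X60.298 Y273.735 F2515
G1 X59.612 Y223.572 F2515
G1 X81.888 Y14.886 F2515
M5
G0 X155.316 Y263.002
M3 S844
G1 X96.926 Y43.407 F1013
G1 X71.111 Y140.991 F1013
G1 X18.796 Y194.147 F1013
G1 X64.335 Y162.244 F1013
M5
G0 X83.181 Y230.704
M3 S844
G1 X86.976 Y211.307 F1013
G1 X67.581 Y162.217 F1013
G1 X41.985 Y131.518 F1013
M5
G0 X80.708 Y110.026
M3 S844
G1 X214.785 Y161.378 F1013
G1 X91.765 Y270.995 F1013
G1 X57.279 Y61.327 F1013
G1 X80.708 Y110.026 F1013
M5
G0 X53.417 Y162.046
M3 S844
G1 X149.390 Y162.046 F1013
G1 X149.390 Y120.024 F1013
G1 X53.417 Y120.024 F1013
G1 X53.417 Y162.046 F1013
M5
G0 X0.000 Y0.000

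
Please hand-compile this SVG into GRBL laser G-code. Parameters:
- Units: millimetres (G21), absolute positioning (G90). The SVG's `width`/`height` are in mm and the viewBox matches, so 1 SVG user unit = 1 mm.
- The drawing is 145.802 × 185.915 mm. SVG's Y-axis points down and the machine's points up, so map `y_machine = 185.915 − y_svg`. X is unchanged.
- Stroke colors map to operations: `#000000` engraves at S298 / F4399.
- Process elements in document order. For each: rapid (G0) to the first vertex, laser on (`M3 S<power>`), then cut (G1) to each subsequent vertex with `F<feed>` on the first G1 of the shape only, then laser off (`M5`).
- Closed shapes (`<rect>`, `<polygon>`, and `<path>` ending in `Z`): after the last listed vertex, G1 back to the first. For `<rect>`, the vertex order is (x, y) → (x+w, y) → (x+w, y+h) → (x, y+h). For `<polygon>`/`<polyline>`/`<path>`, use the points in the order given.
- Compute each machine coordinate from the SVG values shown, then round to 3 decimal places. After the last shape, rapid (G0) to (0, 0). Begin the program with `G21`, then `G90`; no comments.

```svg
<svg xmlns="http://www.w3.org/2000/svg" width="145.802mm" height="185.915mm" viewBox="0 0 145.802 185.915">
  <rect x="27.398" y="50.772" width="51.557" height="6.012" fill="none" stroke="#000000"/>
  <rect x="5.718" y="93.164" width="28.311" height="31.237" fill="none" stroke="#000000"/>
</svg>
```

Since the viewBox matches the mm dimensions, user units are millimetres directly. The only transform is the Y-flip y_m = 185.915 − y_svg.

Shape 1 is a rectangle drawn with `<rect>`. Its stroke #000000 means engrave at S298, F4399. After flipping Y the toolpath is (27.398,135.143) → (78.955,135.143) → (78.955,129.131) → (27.398,129.131) → (27.398,135.143), returning to the start.

Shape 2 is a rectangle drawn with `<rect>`. Its stroke #000000 means engrave at S298, F4399. After flipping Y the toolpath is (5.718,92.751) → (34.029,92.751) → (34.029,61.514) → (5.718,61.514) → (5.718,92.751), returning to the start.

G21
G90
G0 X27.398 Y135.143
M3 S298
G1 X78.955 Y135.143 F4399
G1 X78.955 Y129.131
G1 X27.398 Y129.131
G1 X27.398 Y135.143
M5
G0 X5.718 Y92.751
M3 S298
G1 X34.029 Y92.751 F4399
G1 X34.029 Y61.514
G1 X5.718 Y61.514
G1 X5.718 Y92.751
M5
G0 X0.000 Y0.000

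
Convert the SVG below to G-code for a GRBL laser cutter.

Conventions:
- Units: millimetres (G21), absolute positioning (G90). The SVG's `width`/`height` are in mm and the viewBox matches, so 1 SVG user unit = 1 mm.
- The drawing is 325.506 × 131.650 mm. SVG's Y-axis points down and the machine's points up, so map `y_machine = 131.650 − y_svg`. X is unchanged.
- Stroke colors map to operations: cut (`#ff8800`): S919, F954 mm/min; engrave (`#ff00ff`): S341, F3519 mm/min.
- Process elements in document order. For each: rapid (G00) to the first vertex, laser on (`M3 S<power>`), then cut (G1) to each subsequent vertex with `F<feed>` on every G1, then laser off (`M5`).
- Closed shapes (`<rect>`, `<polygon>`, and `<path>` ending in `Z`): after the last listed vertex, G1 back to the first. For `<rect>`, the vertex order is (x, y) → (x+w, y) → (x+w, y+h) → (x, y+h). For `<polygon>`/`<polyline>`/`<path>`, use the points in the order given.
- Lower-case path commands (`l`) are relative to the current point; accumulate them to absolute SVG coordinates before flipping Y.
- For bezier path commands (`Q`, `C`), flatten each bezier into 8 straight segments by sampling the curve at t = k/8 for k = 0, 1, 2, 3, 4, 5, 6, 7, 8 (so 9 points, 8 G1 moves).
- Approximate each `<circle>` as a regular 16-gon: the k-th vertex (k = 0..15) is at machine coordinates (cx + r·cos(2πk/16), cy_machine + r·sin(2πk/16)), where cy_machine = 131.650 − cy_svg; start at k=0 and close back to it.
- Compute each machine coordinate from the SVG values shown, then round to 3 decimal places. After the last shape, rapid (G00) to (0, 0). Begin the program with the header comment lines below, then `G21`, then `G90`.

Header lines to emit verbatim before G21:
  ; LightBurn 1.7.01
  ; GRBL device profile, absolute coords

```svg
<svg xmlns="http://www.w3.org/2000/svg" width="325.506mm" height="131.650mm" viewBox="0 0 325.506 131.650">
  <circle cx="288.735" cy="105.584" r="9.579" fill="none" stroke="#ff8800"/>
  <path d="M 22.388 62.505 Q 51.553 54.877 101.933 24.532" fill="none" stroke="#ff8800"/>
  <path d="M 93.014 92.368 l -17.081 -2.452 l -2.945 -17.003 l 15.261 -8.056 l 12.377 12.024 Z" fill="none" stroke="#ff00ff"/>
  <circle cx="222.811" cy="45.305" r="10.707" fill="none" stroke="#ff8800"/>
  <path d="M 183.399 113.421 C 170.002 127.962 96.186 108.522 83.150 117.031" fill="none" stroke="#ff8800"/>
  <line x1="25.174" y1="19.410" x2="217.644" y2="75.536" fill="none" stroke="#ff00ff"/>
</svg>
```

; LightBurn 1.7.01
; GRBL device profile, absolute coords
G21
G90
G00 X298.314 Y26.066
M3 S919
G1 X297.585 Y29.732 F954
G1 X295.508 Y32.839 F954
G1 X292.401 Y34.916 F954
G1 X288.735 Y35.645 F954
G1 X285.069 Y34.916 F954
G1 X281.962 Y32.839 F954
G1 X279.885 Y29.732 F954
G1 X279.156 Y26.066 F954
G1 X279.885 Y22.400 F954
G1 X281.962 Y19.293 F954
G1 X285.069 Y17.216 F954
G1 X288.735 Y16.487 F954
G1 X292.401 Y17.216 F954
G1 X295.508 Y19.293 F954
G1 X297.585 Y22.400 F954
G1 X298.314 Y26.066 F954
M5
G00 X22.388 Y69.145
M3 S919
G1 X30.011 Y71.407 F954
G1 X38.296 Y74.379 F954
G1 X47.245 Y78.061 F954
G1 X56.857 Y82.452 F954
G1 X67.131 Y87.554 F954
G1 X78.069 Y93.365 F954
G1 X89.669 Y99.887 F954
G1 X101.933 Y107.118 F954
M5
G00 X93.014 Y39.282
M3 S341
G1 X75.933 Y41.734 F3519
G1 X72.988 Y58.737 F3519
G1 X88.249 Y66.793 F3519
G1 X100.626 Y54.769 F3519
G1 X93.014 Y39.282 F3519
M5
G00 X233.518 Y86.345
M3 S919
G1 X232.703 Y90.442 F954
G1 X230.382 Y93.916 F954
G1 X226.908 Y96.237 F954
G1 X222.811 Y97.052 F954
G1 X218.714 Y96.237 F954
G1 X215.240 Y93.916 F954
G1 X212.919 Y90.442 F954
G1 X212.104 Y86.345 F954
G1 X212.919 Y82.248 F954
G1 X215.240 Y78.774 F954
G1 X218.714 Y76.453 F954
G1 X222.811 Y75.638 F954
G1 X226.908 Y76.453 F954
G1 X230.382 Y78.774 F954
G1 X232.703 Y82.248 F954
G1 X233.518 Y86.345 F954
M5
G00 X183.399 Y18.229
M3 S919
G1 X175.780 Y14.248 F954
G1 X163.916 Y12.727 F954
G1 X149.229 Y12.940 F954
G1 X133.139 Y14.162 F954
G1 X117.066 Y15.666 F954
G1 X102.430 Y16.728 F954
G1 X90.651 Y16.621 F954
G1 X83.150 Y14.619 F954
M5
G00 X25.174 Y112.240
M3 S341
G1 X217.644 Y56.114 F3519
M5
G00 X0.000 Y0.000

1 u = 1 mm; y_m = 131.650 − y.

[1] `<circle>` circle, #ff8800→cut S919 F954: (298.314,26.066) → (297.585,29.732) → (295.508,32.839) → (292.401,34.916) → (288.735,35.645) → (285.069,34.916) → (281.962,32.839) → (279.885,29.732) → (279.156,26.066) → (279.885,22.400) → (281.962,19.293) → (285.069,17.216) → (288.735,16.487) → (292.401,17.216) → (295.508,19.293) → (297.585,22.400) → (298.314,26.066) (closed)

[2] `<path>` quadratic bezier, #ff8800→cut S919 F954: (22.388,69.145) → (30.011,71.407) → (38.296,74.379) → (47.245,78.061) → (56.857,82.452) → (67.131,87.554) → (78.069,93.365) → (89.669,99.887) → (101.933,107.118)

[3] `<path>` regular polygon, #ff00ff→engrave S341 F3519: (93.014,39.282) → (75.933,41.734) → (72.988,58.737) → (88.249,66.793) → (100.626,54.769) → (93.014,39.282) (closed)

[4] `<circle>` circle, #ff8800→cut S919 F954: (233.518,86.345) → (232.703,90.442) → (230.382,93.916) → (226.908,96.237) → (222.811,97.052) → (218.714,96.237) → (215.240,93.916) → (212.919,90.442) → (212.104,86.345) → (212.919,82.248) → (215.240,78.774) → (218.714,76.453) → (222.811,75.638) → (226.908,76.453) → (230.382,78.774) → (232.703,82.248) → (233.518,86.345) (closed)

[5] `<path>` cubic bezier, #ff8800→cut S919 F954: (183.399,18.229) → (175.780,14.248) → (163.916,12.727) → (149.229,12.940) → (133.139,14.162) → (117.066,15.666) → (102.430,16.728) → (90.651,16.621) → (83.150,14.619)

[6] `<line>` line segment, #ff00ff→engrave S341 F3519: (25.174,112.240) → (217.644,56.114)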